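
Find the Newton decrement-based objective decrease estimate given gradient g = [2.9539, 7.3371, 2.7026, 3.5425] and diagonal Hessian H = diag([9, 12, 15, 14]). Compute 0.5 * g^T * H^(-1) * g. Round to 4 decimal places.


Step 1: H is diagonal, so H^(-1) * g = [0.3282, 0.6114, 0.1802, 0.253].
Step 2: g^T H^(-1) g = sum_i g_i^2 / H_ii
  = (2.9539)^2/9 + (7.3371)^2/12 + (2.7026)^2/15 + (3.5425)^2/14
  = 0.9695 + 4.4861 + 0.4869 + 0.8964 = 6.8389
Step 3: Objective decrease = 0.5 * g^T H^(-1) g = 3.4195


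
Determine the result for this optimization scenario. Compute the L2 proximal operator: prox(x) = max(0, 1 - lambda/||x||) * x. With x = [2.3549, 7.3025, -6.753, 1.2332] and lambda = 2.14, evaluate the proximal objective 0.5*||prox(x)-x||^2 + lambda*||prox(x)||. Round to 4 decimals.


Step 1: Compute ||x||.
||x|| = 10.2954
Step 2: Compute scaling factor.
scale = max(0, 1 - 2.14/10.2954) = 0.7921
Step 3: prox(x) = [1.8654, 5.7846, -5.3493, 0.9769]
||prox(x)|| = 8.1554
Step 4: Proximal objective.
0.5*||prox-x||^2 = 2.2898
lambda*||prox|| = 17.4526
Total = 19.7424


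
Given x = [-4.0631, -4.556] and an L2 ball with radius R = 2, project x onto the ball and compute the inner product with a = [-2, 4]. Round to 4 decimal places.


Step 1: Compute ||x|| (intermediates to 6 decimals).
||x|| = sqrt((-4.0631)^2 + (-4.556)^2) = 6.104582
Step 2: Project.
Since ||x|| > R, scale = R/||x|| = 2/6.104582 = 0.327623, proj(x) = scale * x
proj(x) = [-1.331165, -1.49265]
Step 3: Dot product.
a^T * proj(x) = -2*(-1.331165) + 4*(-1.49265) = -3.3083


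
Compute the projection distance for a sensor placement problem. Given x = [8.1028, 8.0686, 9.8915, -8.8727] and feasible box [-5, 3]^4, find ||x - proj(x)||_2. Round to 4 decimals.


Project each component onto [-5, 3].
clip(8.1028) = 3.0, clip(8.0686) = 3.0, clip(9.8915) = 3.0, clip(-8.8727) = -5.0
Projection = [3.0, 3.0, 3.0, -5.0]
Squared diffs: [26.0386, 25.6907, 47.4928, 14.9978]
Distance = sqrt(114.2199) = 10.6874


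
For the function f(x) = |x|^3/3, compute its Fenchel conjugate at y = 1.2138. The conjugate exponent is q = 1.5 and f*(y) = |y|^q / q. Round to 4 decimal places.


The conjugate exponent q satisfies 1/p + 1/q = 1.
p = 3, so q = 3/(3 - 1) = 1.5
|y|^q = 1.2138^1.5 = 1.3373
f*(1.2138) = 1.3373 / 1.5 = 0.8915


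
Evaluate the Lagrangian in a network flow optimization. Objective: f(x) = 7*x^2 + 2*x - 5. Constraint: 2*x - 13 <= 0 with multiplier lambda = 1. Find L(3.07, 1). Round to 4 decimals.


Step 1: Evaluate f(x).
f(3.07) = 7*3.07^2 + 2*3.07 - 5 = 67.1143
Step 2: Evaluate g(x).
g(3.07) = 2*3.07 - 13 = -6.86
Step 3: Compute Lagrangian.
L = 67.1143 + 1*-6.86 = 60.2543


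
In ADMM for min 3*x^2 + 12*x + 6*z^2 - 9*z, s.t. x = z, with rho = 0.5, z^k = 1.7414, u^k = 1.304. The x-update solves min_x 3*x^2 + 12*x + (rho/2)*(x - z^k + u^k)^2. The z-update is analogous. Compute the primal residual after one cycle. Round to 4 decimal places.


ADMM iteration with rho = 0.5, z^k = 1.7414, u^k = 1.304
Step 1: x-update.
Minimize 3*x^2 + 12*x + (0.5/2)*(x - 1.7414 + 1.304)^2
FOC: (2*3 + 0.5)*x = -12 + 0.5*(1.7414 - 1.304)
x^{k+1} = -1.8125
Step 2: z-update.
Minimize 6*z^2 - 9*z + (0.5/2)*(-1.8125 - z + 1.304)^2
FOC: (2*6 + 0.5)*z = 9 + 0.5*(-1.8125 + 1.304)
z^{k+1} = 0.6997
Step 3: u-update.
u^{k+1} = 1.304 - 1.8125 - 0.6997 = -1.2082
Step 4: Primal residual = |-1.8125 - 0.6997| = 2.5122


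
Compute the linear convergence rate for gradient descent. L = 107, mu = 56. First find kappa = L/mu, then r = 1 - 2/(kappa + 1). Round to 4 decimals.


Step 1: Compute the condition number.
kappa = L/mu = 107/56 = 1.9107
Step 2: Compute the convergence rate.
r = 1 - 2/(kappa + 1) = 1 - 2*mu/(L + mu) = (L - mu)/(L + mu) = 51/163 = 0.3129


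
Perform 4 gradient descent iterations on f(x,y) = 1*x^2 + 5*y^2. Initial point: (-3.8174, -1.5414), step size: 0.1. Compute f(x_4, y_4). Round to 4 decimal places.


Gradient descent on f(x,y) = 1*x^2 + 5*y^2.
Starting point: (-3.8174, -1.5414), alpha = 0.1
Step 1: grad_x = 2*1*-3.8174 = -7.6348, grad_y = 2*5*-1.5414 = -15.414
  x_1 = -3.8174 - 0.1*-7.6348 = -3.0539
  y_1 = -1.5414 - 0.1*-15.414 = 0.0
Step 2: grad_x = 2*1*-3.0539 = -6.1078, grad_y = 2*5*0.0 = 0.0
  x_2 = -3.0539 - 0.1*-6.1078 = -2.4431
  y_2 = 0.0 - 0.1*0.0 = 0.0
Step 3: grad_x = 2*1*-2.4431 = -4.8863, grad_y = 2*5*0.0 = 0.0
  x_3 = -2.4431 - 0.1*-4.8863 = -1.9545
  y_3 = 0.0 - 0.1*0.0 = 0.0
Step 4: grad_x = 2*1*-1.9545 = -3.909, grad_y = 2*5*0.0 = 0.0
  x_4 = -1.9545 - 0.1*-3.909 = -1.5636
  y_4 = 0.0 - 0.1*0.0 = 0.0
f(-1.5636, 0.0) = 1*(-1.5636)^2 + 5*0.0^2 = 2.4449


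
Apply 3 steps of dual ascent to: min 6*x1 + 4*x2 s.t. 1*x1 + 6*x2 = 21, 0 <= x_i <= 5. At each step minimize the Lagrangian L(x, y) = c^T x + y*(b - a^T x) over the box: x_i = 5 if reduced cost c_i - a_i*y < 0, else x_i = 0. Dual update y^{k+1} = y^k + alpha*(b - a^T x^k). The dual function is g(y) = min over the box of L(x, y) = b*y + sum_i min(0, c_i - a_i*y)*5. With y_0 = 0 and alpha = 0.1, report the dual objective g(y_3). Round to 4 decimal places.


Dual ascent for LP: min 6*x1 + 4*x2, 1*x1 + 6*x2 = 21, 0 <= x_i <= 5
Step 1: y^k = 0.0, reduced costs: (6.0, 4.0)
  x^k = (0.0, 0.0), subgradient = b - a^T x = 21.0
  y^{k+1} = 0.0 + 0.1*21.0 = 2.1
Step 2: y^k = 2.1, reduced costs: (3.9, -8.6)
  x^k = (0.0, 5.0), subgradient = b - a^T x = -9.0
  y^{k+1} = 2.1 + 0.1*-9.0 = 1.2
Step 3: y^k = 1.2, reduced costs: (4.8, -3.2)
  x^k = (0.0, 5.0), subgradient = b - a^T x = -9.0
  y^{k+1} = 1.2 + 0.1*-9.0 = 0.3
Dual objective at y_3 = 0.3: reduced costs (5.7, 2.2), box minimizer x = (0.0, 0.0)
g(y_3) = b*y + (c1 - a1*y)*x1 + (c2 - a2*y)*x2 = 21*0.3 + 5.7*0.0 + 2.2*0.0 = 6.3 + 0.0 + 0.0 = 6.3


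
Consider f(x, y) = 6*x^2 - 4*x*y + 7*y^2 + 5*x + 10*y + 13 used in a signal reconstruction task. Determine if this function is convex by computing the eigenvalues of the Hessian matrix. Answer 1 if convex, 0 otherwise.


The Hessian of f(x,y) = 6*x^2 - 4*x*y + 7*y^2 + 5*x + 10*y + 13 is:
H = [[12, -4], [-4, 14]]
Trace = 12 + 14 = 26
Determinant = 12*14 - (-4)^2 = 152
Discriminant = (26)^2 - 4*152 = 68.0
Eigenvalues: lambda_1 = 8.8769, lambda_2 = 17.1231
The function is convex.

1


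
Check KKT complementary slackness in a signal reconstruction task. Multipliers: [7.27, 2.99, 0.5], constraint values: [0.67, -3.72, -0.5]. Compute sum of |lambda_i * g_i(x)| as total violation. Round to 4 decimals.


KKT complementary slackness check:
lambda_1 * g_1 = 7.27 * 0.67 = 4.8709
lambda_2 * g_2 = 2.99 * -3.72 = -11.1228
lambda_3 * g_3 = 0.5 * -0.5 = -0.25
Total violation = 4.8709 + 11.1228 + 0.25 = 16.2437


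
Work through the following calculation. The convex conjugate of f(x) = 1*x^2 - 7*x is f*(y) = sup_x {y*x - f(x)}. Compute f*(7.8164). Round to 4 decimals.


f*(y) = sup_x {y*x - a*x^2 - b*x} = sup_x {(y-b)*x - a*x^2}
FOC: (y - b) - 2a*x = 0 => x* = (y - b)/(2a)
x* = (7.8164 + 7)/(2*1) = 7.4082
f*(7.8164) = (y-b)^2/(4a) = (7.8164 + 7)^2/(4*1)
= 219.5257/4 = 54.8814


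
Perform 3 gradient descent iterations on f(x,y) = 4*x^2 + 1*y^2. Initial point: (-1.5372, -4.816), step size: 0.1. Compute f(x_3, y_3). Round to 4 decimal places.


Gradient descent on f(x,y) = 4*x^2 + 1*y^2.
Starting point: (-1.5372, -4.816), alpha = 0.1
Step 1: grad_x = 2*4*-1.5372 = -12.2976, grad_y = 2*1*-4.816 = -9.632
  x_1 = -1.5372 - 0.1*-12.2976 = -0.3074
  y_1 = -4.816 - 0.1*-9.632 = -3.8528
Step 2: grad_x = 2*4*-0.3074 = -2.4595, grad_y = 2*1*-3.8528 = -7.7056
  x_2 = -0.3074 - 0.1*-2.4595 = -0.0615
  y_2 = -3.8528 - 0.1*-7.7056 = -3.0822
Step 3: grad_x = 2*4*-0.0615 = -0.4919, grad_y = 2*1*-3.0822 = -6.1645
  x_3 = -0.0615 - 0.1*-0.4919 = -0.0123
  y_3 = -3.0822 - 0.1*-6.1645 = -2.4658
f(-0.0123, -2.4658) = 4*(-0.0123)^2 + 1*(-2.4658)^2 = 6.0807


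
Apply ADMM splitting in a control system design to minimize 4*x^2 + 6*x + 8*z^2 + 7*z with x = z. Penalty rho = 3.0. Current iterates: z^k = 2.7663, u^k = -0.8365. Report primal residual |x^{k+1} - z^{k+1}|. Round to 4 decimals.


ADMM iteration with rho = 3.0, z^k = 2.7663, u^k = -0.8365
Step 1: x-update.
Minimize 4*x^2 + 6*x + (3.0/2)*(x - 2.7663 - 0.8365)^2
FOC: (2*4 + 3.0)*x = -6 + 3.0*(2.7663 + 0.8365)
x^{k+1} = 0.4371
Step 2: z-update.
Minimize 8*z^2 + 7*z + (3.0/2)*(0.4371 - z - 0.8365)^2
FOC: (2*8 + 3.0)*z = -7 + 3.0*(0.4371 - 0.8365)
z^{k+1} = -0.4315
Step 3: u-update.
u^{k+1} = -0.8365 + 0.4371 + 0.4315 = 0.0321
Step 4: Primal residual = |0.4371 + 0.4315| = 0.8686


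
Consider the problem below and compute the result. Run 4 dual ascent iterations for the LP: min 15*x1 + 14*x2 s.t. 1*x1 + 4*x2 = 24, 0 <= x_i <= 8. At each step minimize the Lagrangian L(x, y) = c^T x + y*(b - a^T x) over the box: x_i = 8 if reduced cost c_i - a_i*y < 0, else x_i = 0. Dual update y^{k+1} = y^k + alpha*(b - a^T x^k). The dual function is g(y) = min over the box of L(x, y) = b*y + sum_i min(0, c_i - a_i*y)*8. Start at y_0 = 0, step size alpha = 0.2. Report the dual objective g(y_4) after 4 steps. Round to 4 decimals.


Dual ascent for LP: min 15*x1 + 14*x2, 1*x1 + 4*x2 = 24, 0 <= x_i <= 8
Step 1: y^k = 0.0, reduced costs: (15.0, 14.0)
  x^k = (0.0, 0.0), subgradient = b - a^T x = 24.0
  y^{k+1} = 0.0 + 0.2*24.0 = 4.8
Step 2: y^k = 4.8, reduced costs: (10.2, -5.2)
  x^k = (0.0, 8.0), subgradient = b - a^T x = -8.0
  y^{k+1} = 4.8 + 0.2*-8.0 = 3.2
Step 3: y^k = 3.2, reduced costs: (11.8, 1.2)
  x^k = (0.0, 0.0), subgradient = b - a^T x = 24.0
  y^{k+1} = 3.2 + 0.2*24.0 = 8.0
Step 4: y^k = 8.0, reduced costs: (7.0, -18.0)
  x^k = (0.0, 8.0), subgradient = b - a^T x = -8.0
  y^{k+1} = 8.0 + 0.2*-8.0 = 6.4
Dual objective at y_4 = 6.4: reduced costs (8.6, -11.6), box minimizer x = (0.0, 8.0)
g(y_4) = b*y + (c1 - a1*y)*x1 + (c2 - a2*y)*x2 = 24*6.4 + 8.6*0.0 + (-11.6)*8.0 = 153.6 + 0.0 - 92.8 = 60.8


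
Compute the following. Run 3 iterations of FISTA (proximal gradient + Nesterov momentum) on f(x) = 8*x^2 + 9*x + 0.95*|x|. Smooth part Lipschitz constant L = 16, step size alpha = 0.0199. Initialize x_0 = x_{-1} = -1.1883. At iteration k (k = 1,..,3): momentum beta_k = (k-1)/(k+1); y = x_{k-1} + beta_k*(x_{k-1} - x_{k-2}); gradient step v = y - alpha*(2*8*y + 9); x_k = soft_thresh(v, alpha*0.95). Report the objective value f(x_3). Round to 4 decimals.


FISTA on f(x) = 8*x^2 + 9*x + 0.95*|x|
L = 16, alpha = 0.0199
Iteration 1: beta = 0.0, y = -1.1883 + 0.0*(-1.1883 + 1.1883) = -1.1883
  grad(y) = -10.0128, v = y - alpha*grad = -0.989
  prox(v) = soft_thresh(-0.989, 0.0189) = -0.9701
Iteration 2: beta = 0.3333, y = -0.9701 + 0.3333*(-0.9701 + 1.1883) = -0.8974
  grad(y) = -5.3587, v = y - alpha*grad = -0.7908
  prox(v) = soft_thresh(-0.7908, 0.0189) = -0.7719
Iteration 3: beta = 0.5, y = -0.7719 + 0.5*(-0.7719 + 0.9701) = -0.6727
  grad(y) = -1.7639, v = y - alpha*grad = -0.6376
  prox(v) = soft_thresh(-0.6376, 0.0189) = -0.6187
f(x_3) = 8*(-0.6187)^2 + 9*(-0.6187) + 0.95*|-0.6187| = -1.9181


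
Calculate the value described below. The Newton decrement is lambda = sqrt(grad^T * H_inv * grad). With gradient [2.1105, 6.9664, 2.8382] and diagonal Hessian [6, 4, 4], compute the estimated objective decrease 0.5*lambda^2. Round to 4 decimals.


Step 1: H is diagonal, so H^(-1) * g = [0.3518, 1.7416, 0.7096].
Step 2: g^T H^(-1) g = sum_i g_i^2 / H_ii
  = (2.1105)^2/6 + (6.9664)^2/4 + (2.8382)^2/4
  = 0.7424 + 12.1327 + 2.0138 = 14.8889
Step 3: Objective decrease = 0.5 * g^T H^(-1) g = 7.4444


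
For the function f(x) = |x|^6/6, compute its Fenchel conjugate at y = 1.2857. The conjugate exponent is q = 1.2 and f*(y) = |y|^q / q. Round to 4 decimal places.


The conjugate exponent q satisfies 1/p + 1/q = 1.
p = 6, so q = 6/(6 - 1) = 1.2
|y|^q = 1.2857^1.2 = 1.352
f*(1.2857) = 1.352 / 1.2 = 1.1266


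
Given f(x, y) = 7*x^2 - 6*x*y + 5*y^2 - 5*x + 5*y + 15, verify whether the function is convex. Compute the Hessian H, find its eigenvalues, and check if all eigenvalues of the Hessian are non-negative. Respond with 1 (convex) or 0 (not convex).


The Hessian of f(x,y) = 7*x^2 - 6*x*y + 5*y^2 - 5*x + 5*y + 15 is:
H = [[14, -6], [-6, 10]]
Trace = 14 + 10 = 24
Determinant = 14*10 - (-6)^2 = 104
Discriminant = (24)^2 - 4*104 = 160.0
Eigenvalues: lambda_1 = 5.6754, lambda_2 = 18.3246
The function is convex.

1


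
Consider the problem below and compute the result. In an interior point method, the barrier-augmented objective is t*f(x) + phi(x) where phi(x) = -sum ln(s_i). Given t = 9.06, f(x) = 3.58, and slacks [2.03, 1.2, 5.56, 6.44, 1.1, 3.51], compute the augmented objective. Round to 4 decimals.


Step 1: Compute log-barrier.
ln values: [0.708, 0.1823, 1.7156, 1.8625, 0.0953, 1.2556]
phi = -(0.708 + 0.1823 + 1.7156 + 1.8625 + 0.0953 + 1.2556) = -5.8194
Step 2: Compute augmented objective.
t*f(x) = 9.06*3.58 = 32.4348
Total = 32.4348 - 5.8194 = 26.6154


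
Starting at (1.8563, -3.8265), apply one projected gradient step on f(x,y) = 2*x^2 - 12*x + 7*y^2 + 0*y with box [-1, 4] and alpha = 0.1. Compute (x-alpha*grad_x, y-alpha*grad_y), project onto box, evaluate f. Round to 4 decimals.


Step 1: Compute gradient at (1.8563, -3.8265).
grad_x = 2*2*1.8563 - 12 = -4.5748
grad_y = 2*7*-3.8265 + 0 = -53.571
Step 2: Gradient step.
x_raw = 1.8563 - 0.1*-4.5748 = 2.3138
y_raw = -3.8265 - 0.1*-53.571 = 1.5306
Step 3: Project onto [-1, 4].
x_proj = clip(2.3138) = 2.3138
y_proj = clip(1.5306) = 1.5306
Step 4: Evaluate f.
f(2.3138, 1.5306) = -0.659


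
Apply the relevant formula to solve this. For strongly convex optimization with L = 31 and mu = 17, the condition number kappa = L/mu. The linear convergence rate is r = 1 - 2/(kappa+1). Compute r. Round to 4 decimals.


Step 1: Compute the condition number.
kappa = L/mu = 31/17 = 1.8235
Step 2: Compute the convergence rate.
r = 1 - 2/(kappa + 1) = 1 - 2*mu/(L + mu) = (L - mu)/(L + mu) = 14/48 = 0.2917


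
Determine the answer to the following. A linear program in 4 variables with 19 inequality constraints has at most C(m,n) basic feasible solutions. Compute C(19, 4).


Each vertex corresponds to some choice of n active constraints out of m, so the number of vertices is at most C(m, n) = m! / (n!(m-n)!).
m = 19, n = 4
Numerator: 19 * 18 * 17 * 16
Denominator: 4! = 24
C(19, 4) = 3876


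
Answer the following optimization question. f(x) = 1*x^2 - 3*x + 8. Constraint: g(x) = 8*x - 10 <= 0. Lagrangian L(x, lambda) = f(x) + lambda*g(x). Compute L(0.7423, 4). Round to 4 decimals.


Step 1: Evaluate f(x).
f(0.7423) = 1*0.7423^2 - 3*0.7423 + 8 = 6.3241
Step 2: Evaluate g(x).
g(0.7423) = 8*0.7423 - 10 = -4.0616
Step 3: Compute Lagrangian.
L = 6.3241 + 4*-4.0616 = -9.9223


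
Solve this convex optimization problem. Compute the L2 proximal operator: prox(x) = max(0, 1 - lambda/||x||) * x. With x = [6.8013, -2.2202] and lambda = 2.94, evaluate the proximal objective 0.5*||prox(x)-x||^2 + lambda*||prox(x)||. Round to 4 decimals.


Step 1: Compute ||x||.
||x|| = 7.1545
Step 2: Compute scaling factor.
scale = max(0, 1 - 2.94/7.1545) = 0.5891
Step 3: prox(x) = [4.0064, -1.3079]
||prox(x)|| = 4.2145
Step 4: Proximal objective.
0.5*||prox-x||^2 = 4.3218
lambda*||prox|| = 12.3906
Total = 16.7125


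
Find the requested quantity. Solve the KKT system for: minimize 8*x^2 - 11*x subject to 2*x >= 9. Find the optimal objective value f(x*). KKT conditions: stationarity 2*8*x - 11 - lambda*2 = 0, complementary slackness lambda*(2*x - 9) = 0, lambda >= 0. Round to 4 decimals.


Step 1: Try lambda = 0 (constraint inactive).
x_unc = 11/(2*8) = 0.6875
Check: 2*0.6875 = 1.375 < 9 -- violated!
Step 2: Constraint must be active: 2*x = 9
x* = 9/2 = 4.5
lambda = (2*8*4.5 - 11)/2 = 30.5
Step 3: Compute optimal value.
f(x*) = 8*4.5^2 - 11*4.5 = 112.5


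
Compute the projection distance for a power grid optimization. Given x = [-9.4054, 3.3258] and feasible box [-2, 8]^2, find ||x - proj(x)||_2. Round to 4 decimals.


Project each component onto [-2, 8].
clip(-9.4054) = -2.0, clip(3.3258) = 3.3258
Projection = [-2.0, 3.3258]
Squared diffs: [54.8399, 0.0]
Distance = sqrt(54.8399) = 7.4054


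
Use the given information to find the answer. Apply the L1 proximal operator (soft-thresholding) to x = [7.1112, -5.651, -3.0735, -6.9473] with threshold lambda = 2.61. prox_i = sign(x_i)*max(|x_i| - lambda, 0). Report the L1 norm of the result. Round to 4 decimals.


Soft-thresholding with lambda = 2.61:
prox(7.1112) = sign(7.1112)*max(|7.1112| - 2.61, 0) = 4.5012
prox(-5.651) = sign(-5.651)*max(|-5.651| - 2.61, 0) = -3.041
prox(-3.0735) = sign(-3.0735)*max(|-3.0735| - 2.61, 0) = -0.4635
prox(-6.9473) = sign(-6.9473)*max(|-6.9473| - 2.61, 0) = -4.3373
prox(x) = [4.5012, -3.041, -0.4635, -4.3373]
||prox(x)||_1 = 4.5012 + 3.041 + 0.4635 + 4.3373 = 12.343


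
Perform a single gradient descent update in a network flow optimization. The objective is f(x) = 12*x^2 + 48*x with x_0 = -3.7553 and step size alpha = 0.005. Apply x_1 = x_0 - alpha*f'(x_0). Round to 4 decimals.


We compute the gradient at x_0 and apply the update.
f'(x) = 24*x + 48
f'(-3.7553) = 24*-3.7553 + 48 = -42.1272
x_1 = -3.7553 - 0.005*-42.1272 = -3.5447


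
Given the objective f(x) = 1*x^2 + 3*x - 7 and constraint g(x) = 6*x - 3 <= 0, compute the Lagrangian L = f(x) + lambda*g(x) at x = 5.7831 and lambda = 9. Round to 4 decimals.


Step 1: Evaluate f(x).
f(5.7831) = 1*5.7831^2 + 3*5.7831 - 7 = 43.7935
Step 2: Evaluate g(x).
g(5.7831) = 6*5.7831 - 3 = 31.6986
Step 3: Compute Lagrangian.
L = 43.7935 + 9*31.6986 = 329.0809


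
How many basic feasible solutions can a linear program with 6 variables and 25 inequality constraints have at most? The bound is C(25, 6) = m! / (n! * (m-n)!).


Each vertex corresponds to some choice of n active constraints out of m, so the number of vertices is at most C(m, n) = m! / (n!(m-n)!).
m = 25, n = 6
Numerator: 25 * 24 * 23 * 22 * 21 * 20
Denominator: 6! = 720
C(25, 6) = 177100


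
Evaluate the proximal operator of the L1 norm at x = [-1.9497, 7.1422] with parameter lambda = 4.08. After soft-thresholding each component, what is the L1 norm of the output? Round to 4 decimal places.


Soft-thresholding with lambda = 4.08:
prox(-1.9497) = sign(-1.9497)*max(|-1.9497| - 4.08, 0) = 0.0
prox(7.1422) = sign(7.1422)*max(|7.1422| - 4.08, 0) = 3.0622
prox(x) = [0.0, 3.0622]
||prox(x)||_1 = 0.0 + 3.0622 = 3.0622


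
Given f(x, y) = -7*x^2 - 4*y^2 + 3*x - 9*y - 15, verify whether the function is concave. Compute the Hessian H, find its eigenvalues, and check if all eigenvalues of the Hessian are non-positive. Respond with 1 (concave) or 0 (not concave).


The Hessian of f(x,y) = -7*x^2 - 4*y^2 + 3*x - 9*y - 15 is:
H = [[-14, 0], [0, -8]]
Trace = -14 - 8 = -22
Determinant = -14*-8 - (0)^2 = 112
Discriminant = (-22)^2 - 4*112 = 36.0
Eigenvalues: lambda_1 = -14.0, lambda_2 = -8.0
The function is concave.

1


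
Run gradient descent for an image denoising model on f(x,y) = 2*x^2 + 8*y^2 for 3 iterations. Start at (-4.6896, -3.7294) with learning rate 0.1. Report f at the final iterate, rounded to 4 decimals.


Gradient descent on f(x,y) = 2*x^2 + 8*y^2.
Starting point: (-4.6896, -3.7294), alpha = 0.1
Step 1: grad_x = 2*2*-4.6896 = -18.7584, grad_y = 2*8*-3.7294 = -59.6704
  x_1 = -4.6896 - 0.1*-18.7584 = -2.8138
  y_1 = -3.7294 - 0.1*-59.6704 = 2.2376
Step 2: grad_x = 2*2*-2.8138 = -11.255, grad_y = 2*8*2.2376 = 35.8022
  x_2 = -2.8138 - 0.1*-11.255 = -1.6883
  y_2 = 2.2376 - 0.1*35.8022 = -1.3426
Step 3: grad_x = 2*2*-1.6883 = -6.753, grad_y = 2*8*-1.3426 = -21.4813
  x_3 = -1.6883 - 0.1*-6.753 = -1.013
  y_3 = -1.3426 - 0.1*-21.4813 = 0.8056
f(-1.013, 0.8056) = 2*(-1.013)^2 + 8*0.8056^2 = 7.2434


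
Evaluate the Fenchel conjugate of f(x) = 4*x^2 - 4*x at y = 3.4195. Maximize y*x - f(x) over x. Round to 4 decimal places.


f*(y) = sup_x {y*x - a*x^2 - b*x} = sup_x {(y-b)*x - a*x^2}
FOC: (y - b) - 2a*x = 0 => x* = (y - b)/(2a)
x* = (3.4195 + 4)/(2*4) = 0.9274
f*(3.4195) = (y-b)^2/(4a) = (3.4195 + 4)^2/(4*4)
= 55.049/16 = 3.4406


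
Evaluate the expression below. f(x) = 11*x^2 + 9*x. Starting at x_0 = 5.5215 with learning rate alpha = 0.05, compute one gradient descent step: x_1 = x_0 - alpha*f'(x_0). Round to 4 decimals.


We compute the gradient at x_0 and apply the update.
f'(x) = 22*x + 9
f'(5.5215) = 22*5.5215 + 9 = 130.473
x_1 = 5.5215 - 0.05*130.473 = -1.0022


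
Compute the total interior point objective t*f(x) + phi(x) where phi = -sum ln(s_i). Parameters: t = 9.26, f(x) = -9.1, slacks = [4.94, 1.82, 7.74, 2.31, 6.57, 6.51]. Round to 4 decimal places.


Step 1: Compute log-barrier.
ln values: [1.5974, 0.5988, 2.0464, 0.8372, 1.8825, 1.8733]
phi = -(1.5974 + 0.5988 + 2.0464 + 0.8372 + 1.8825 + 1.8733) = -8.8357
Step 2: Compute augmented objective.
t*f(x) = 9.26*-9.1 = -84.266
Total = -84.266 - 8.8357 = -93.1017


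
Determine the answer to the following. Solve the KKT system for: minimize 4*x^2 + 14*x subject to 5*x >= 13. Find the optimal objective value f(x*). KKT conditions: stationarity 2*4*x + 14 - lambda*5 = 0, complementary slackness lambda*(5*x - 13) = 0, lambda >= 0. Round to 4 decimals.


Step 1: Try lambda = 0 (constraint inactive).
x_unc = -14/(2*4) = -1.75
Check: 5*-1.75 = -8.75 < 13 -- violated!
Step 2: Constraint must be active: 5*x = 13
x* = 13/5 = 2.6
lambda = (2*4*2.6 + 14)/5 = 6.96
Step 3: Compute optimal value.
f(x*) = 4*2.6^2 + 14*2.6 = 63.44


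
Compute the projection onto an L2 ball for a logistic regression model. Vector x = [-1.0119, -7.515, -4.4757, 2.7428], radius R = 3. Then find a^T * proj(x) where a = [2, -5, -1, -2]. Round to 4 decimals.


Step 1: Compute ||x|| (intermediates to 6 decimals).
||x|| = sqrt((-1.0119)^2 + (-7.515)^2 + (-4.4757)^2 + 2.7428^2) = 9.222473
Step 2: Project.
Since ||x|| > R, scale = R/||x|| = 3/9.222473 = 0.325292, proj(x) = scale * x
proj(x) = [-0.329163, -2.444569, -1.455909, 0.892211]
Step 3: Dot product.
a^T * proj(x) = 2*(-0.329163) - 5*(-2.444569) - 1*(-1.455909) - 2*0.892211 = 11.236


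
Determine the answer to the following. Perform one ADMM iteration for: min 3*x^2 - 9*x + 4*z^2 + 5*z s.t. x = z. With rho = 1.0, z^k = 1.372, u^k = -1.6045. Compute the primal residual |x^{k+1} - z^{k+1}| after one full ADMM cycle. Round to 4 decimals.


ADMM iteration with rho = 1.0, z^k = 1.372, u^k = -1.6045
Step 1: x-update.
Minimize 3*x^2 - 9*x + (1.0/2)*(x - 1.372 - 1.6045)^2
FOC: (2*3 + 1.0)*x = 9 + 1.0*(1.372 + 1.6045)
x^{k+1} = 1.7109
Step 2: z-update.
Minimize 4*z^2 + 5*z + (1.0/2)*(1.7109 - z - 1.6045)^2
FOC: (2*4 + 1.0)*z = -5 + 1.0*(1.7109 - 1.6045)
z^{k+1} = -0.5437
Step 3: u-update.
u^{k+1} = -1.6045 + 1.7109 + 0.5437 = 0.6502
Step 4: Primal residual = |1.7109 + 0.5437| = 2.2547


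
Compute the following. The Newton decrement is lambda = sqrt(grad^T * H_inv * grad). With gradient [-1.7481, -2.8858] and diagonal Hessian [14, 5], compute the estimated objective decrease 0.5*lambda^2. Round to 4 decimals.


Step 1: H is diagonal, so H^(-1) * g = [-0.1249, -0.5772].
Step 2: g^T H^(-1) g = sum_i g_i^2 / H_ii
  = (-1.7481)^2/14 + (-2.8858)^2/5
  = 0.2183 + 1.6656 = 1.8838
Step 3: Objective decrease = 0.5 * g^T H^(-1) g = 0.9419


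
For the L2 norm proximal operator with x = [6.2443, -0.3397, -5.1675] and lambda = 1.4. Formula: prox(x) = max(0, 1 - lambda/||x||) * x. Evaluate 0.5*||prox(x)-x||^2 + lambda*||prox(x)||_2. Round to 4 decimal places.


Step 1: Compute ||x||.
||x|| = 8.1123
Step 2: Compute scaling factor.
scale = max(0, 1 - 1.4/8.1123) = 0.8274
Step 3: prox(x) = [5.1667, -0.2811, -4.2757]
||prox(x)|| = 6.7123
Step 4: Proximal objective.
0.5*||prox-x||^2 = 0.98
lambda*||prox|| = 9.3972
Total = 10.3772


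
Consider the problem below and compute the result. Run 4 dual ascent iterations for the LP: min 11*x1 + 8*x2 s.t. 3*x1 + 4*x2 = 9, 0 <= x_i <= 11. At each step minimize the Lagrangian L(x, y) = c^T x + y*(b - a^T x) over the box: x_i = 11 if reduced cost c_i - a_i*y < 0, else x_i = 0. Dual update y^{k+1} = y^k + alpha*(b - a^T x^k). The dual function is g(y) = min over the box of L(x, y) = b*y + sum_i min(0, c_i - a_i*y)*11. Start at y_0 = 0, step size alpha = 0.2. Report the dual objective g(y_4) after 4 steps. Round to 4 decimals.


Dual ascent for LP: min 11*x1 + 8*x2, 3*x1 + 4*x2 = 9, 0 <= x_i <= 11
Step 1: y^k = 0.0, reduced costs: (11.0, 8.0)
  x^k = (0.0, 0.0), subgradient = b - a^T x = 9.0
  y^{k+1} = 0.0 + 0.2*9.0 = 1.8
Step 2: y^k = 1.8, reduced costs: (5.6, 0.8)
  x^k = (0.0, 0.0), subgradient = b - a^T x = 9.0
  y^{k+1} = 1.8 + 0.2*9.0 = 3.6
Step 3: y^k = 3.6, reduced costs: (0.2, -6.4)
  x^k = (0.0, 11.0), subgradient = b - a^T x = -35.0
  y^{k+1} = 3.6 + 0.2*-35.0 = -3.4
Step 4: y^k = -3.4, reduced costs: (21.2, 21.6)
  x^k = (0.0, 0.0), subgradient = b - a^T x = 9.0
  y^{k+1} = -3.4 + 0.2*9.0 = -1.6
Dual objective at y_4 = -1.6: reduced costs (15.8, 14.4), box minimizer x = (0.0, 0.0)
g(y_4) = b*y + (c1 - a1*y)*x1 + (c2 - a2*y)*x2 = 9*(-1.6) + 15.8*0.0 + 14.4*0.0 = -14.4 + 0.0 + 0.0 = -14.4


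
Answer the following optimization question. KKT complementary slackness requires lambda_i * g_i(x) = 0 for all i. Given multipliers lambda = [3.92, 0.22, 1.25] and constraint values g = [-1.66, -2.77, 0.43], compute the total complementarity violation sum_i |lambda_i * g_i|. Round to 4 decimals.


KKT complementary slackness check:
lambda_1 * g_1 = 3.92 * -1.66 = -6.5072
lambda_2 * g_2 = 0.22 * -2.77 = -0.6094
lambda_3 * g_3 = 1.25 * 0.43 = 0.5375
Total violation = 6.5072 + 0.6094 + 0.5375 = 7.6541


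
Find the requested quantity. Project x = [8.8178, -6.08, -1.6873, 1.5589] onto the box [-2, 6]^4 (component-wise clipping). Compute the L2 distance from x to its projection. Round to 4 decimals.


Project each component onto [-2, 6].
clip(8.8178) = 6.0, clip(-6.08) = -2.0, clip(-1.6873) = -1.6873, clip(1.5589) = 1.5589
Projection = [6.0, -2.0, -1.6873, 1.5589]
Squared diffs: [7.94, 16.6464, 0.0, 0.0]
Distance = sqrt(24.5864) = 4.9585


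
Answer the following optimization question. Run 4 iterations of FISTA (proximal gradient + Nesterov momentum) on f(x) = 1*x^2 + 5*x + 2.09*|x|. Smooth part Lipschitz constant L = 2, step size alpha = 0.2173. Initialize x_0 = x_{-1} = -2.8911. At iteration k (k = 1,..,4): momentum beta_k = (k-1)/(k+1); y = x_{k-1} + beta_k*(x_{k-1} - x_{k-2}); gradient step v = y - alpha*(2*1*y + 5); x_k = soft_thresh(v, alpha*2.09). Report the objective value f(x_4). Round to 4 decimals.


FISTA on f(x) = 1*x^2 + 5*x + 2.09*|x|
L = 2, alpha = 0.2173
Iteration 1: beta = 0.0, y = -2.8911 + 0.0*(-2.8911 + 2.8911) = -2.8911
  grad(y) = -0.7822, v = y - alpha*grad = -2.7211
  prox(v) = soft_thresh(-2.7211, 0.4542) = -2.267
Iteration 2: beta = 0.3333, y = -2.267 + 0.3333*(-2.267 + 2.8911) = -2.0589
  grad(y) = 0.8821, v = y - alpha*grad = -2.2506
  prox(v) = soft_thresh(-2.2506, 0.4542) = -1.7965
Iteration 3: beta = 0.5, y = -1.7965 + 0.5*(-1.7965 + 2.267) = -1.5612
  grad(y) = 1.8776, v = y - alpha*grad = -1.9692
  prox(v) = soft_thresh(-1.9692, 0.4542) = -1.515
Iteration 4: beta = 0.6, y = -1.515 + 0.6*(-1.515 + 1.7965) = -1.3462
  grad(y) = 2.3076, v = y - alpha*grad = -1.8476
  prox(v) = soft_thresh(-1.8476, 0.4542) = -1.3935
f(x_4) = 1*(-1.3935)^2 + 5*(-1.3935) + 2.09*|-1.3935| = -2.1132


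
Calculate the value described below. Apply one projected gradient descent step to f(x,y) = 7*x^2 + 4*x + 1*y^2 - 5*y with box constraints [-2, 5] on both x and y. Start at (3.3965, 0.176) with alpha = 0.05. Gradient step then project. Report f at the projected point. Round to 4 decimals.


Step 1: Compute gradient at (3.3965, 0.176).
grad_x = 2*7*3.3965 + 4 = 51.551
grad_y = 2*1*0.176 - 5 = -4.648
Step 2: Gradient step.
x_raw = 3.3965 - 0.05*51.551 = 0.819
y_raw = 0.176 - 0.05*-4.648 = 0.4084
Step 3: Project onto [-2, 5].
x_proj = clip(0.819) = 0.819
y_proj = clip(0.4084) = 0.4084
Step 4: Evaluate f.
f(0.819, 0.4084) = 6.0953


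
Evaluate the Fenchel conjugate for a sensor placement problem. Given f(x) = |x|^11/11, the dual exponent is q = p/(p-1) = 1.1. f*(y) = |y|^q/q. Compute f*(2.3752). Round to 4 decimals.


The conjugate exponent q satisfies 1/p + 1/q = 1.
p = 11, so q = 11/(11 - 1) = 1.1
|y|^q = 2.3752^1.1 = 2.5898
f*(2.3752) = 2.5898 / 1.1 = 2.3544


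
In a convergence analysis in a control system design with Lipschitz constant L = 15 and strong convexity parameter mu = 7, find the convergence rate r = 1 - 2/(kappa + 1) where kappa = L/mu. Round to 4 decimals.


Step 1: Compute the condition number.
kappa = L/mu = 15/7 = 2.1429
Step 2: Compute the convergence rate.
r = 1 - 2/(kappa + 1) = 1 - 2*mu/(L + mu) = (L - mu)/(L + mu) = 8/22 = 0.3636


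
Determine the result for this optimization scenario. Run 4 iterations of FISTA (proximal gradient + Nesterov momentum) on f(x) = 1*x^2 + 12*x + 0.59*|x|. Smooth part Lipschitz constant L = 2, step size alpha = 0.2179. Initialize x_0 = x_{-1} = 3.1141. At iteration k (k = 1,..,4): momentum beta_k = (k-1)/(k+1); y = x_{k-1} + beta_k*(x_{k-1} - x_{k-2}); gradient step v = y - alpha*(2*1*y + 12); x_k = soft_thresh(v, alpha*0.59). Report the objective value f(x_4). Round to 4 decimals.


FISTA on f(x) = 1*x^2 + 12*x + 0.59*|x|
L = 2, alpha = 0.2179
Iteration 1: beta = 0.0, y = 3.1141 + 0.0*(3.1141 - 3.1141) = 3.1141
  grad(y) = 18.2282, v = y - alpha*grad = -0.8578
  prox(v) = soft_thresh(-0.8578, 0.1286) = -0.7293
Iteration 2: beta = 0.3333, y = -0.7293 + 0.3333*(-0.7293 - 3.1141) = -2.0104
  grad(y) = 7.9792, v = y - alpha*grad = -3.7491
  prox(v) = soft_thresh(-3.7491, 0.1286) = -3.6205
Iteration 3: beta = 0.5, y = -3.6205 + 0.5*(-3.6205 + 0.7293) = -5.0661
  grad(y) = 1.8678, v = y - alpha*grad = -5.4731
  prox(v) = soft_thresh(-5.4731, 0.1286) = -5.3445
Iteration 4: beta = 0.6, y = -5.3445 + 0.6*(-5.3445 + 3.6205) = -6.379
  grad(y) = -0.7579, v = y - alpha*grad = -6.2138
  prox(v) = soft_thresh(-6.2138, 0.1286) = -6.0853
f(x_4) = 1*(-6.0853)^2 + 12*(-6.0853) + 0.59*|-6.0853| = -32.4024


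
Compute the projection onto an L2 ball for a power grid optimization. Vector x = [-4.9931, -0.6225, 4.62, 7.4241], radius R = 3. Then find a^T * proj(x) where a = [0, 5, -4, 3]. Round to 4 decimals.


Step 1: Compute ||x|| (intermediates to 6 decimals).
||x|| = sqrt((-4.9931)^2 + (-0.6225)^2 + 4.62^2 + 7.4241^2) = 10.088618
Step 2: Project.
Since ||x|| > R, scale = R/||x|| = 3/10.088618 = 0.297365, proj(x) = scale * x
proj(x) = [-1.484773, -0.18511, 1.373826, 2.207667]
Step 3: Dot product.
a^T * proj(x) = 0*(-1.484773) + 5*(-0.18511) - 4*1.373826 + 3*2.207667 = 0.2021


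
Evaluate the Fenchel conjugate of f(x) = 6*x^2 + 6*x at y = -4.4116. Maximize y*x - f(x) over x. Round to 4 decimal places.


f*(y) = sup_x {y*x - a*x^2 - b*x} = sup_x {(y-b)*x - a*x^2}
FOC: (y - b) - 2a*x = 0 => x* = (y - b)/(2a)
x* = (-4.4116 - 6)/(2*6) = -0.8676
f*(-4.4116) = (y-b)^2/(4a) = (-4.4116 - 6)^2/(4*6)
= 108.4014/24 = 4.5167


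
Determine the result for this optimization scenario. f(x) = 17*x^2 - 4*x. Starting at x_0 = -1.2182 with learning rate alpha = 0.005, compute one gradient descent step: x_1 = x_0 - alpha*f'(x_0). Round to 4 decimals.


We compute the gradient at x_0 and apply the update.
f'(x) = 34*x - 4
f'(-1.2182) = 34*-1.2182 - 4 = -45.4188
x_1 = -1.2182 - 0.005*-45.4188 = -0.9911


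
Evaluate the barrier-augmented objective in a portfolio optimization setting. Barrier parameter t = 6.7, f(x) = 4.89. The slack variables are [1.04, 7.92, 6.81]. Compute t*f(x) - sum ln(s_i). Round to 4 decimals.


Step 1: Compute log-barrier.
ln values: [0.0392, 2.0694, 1.9184]
phi = -(0.0392 + 2.0694 + 1.9184) = -4.027
Step 2: Compute augmented objective.
t*f(x) = 6.7*4.89 = 32.763
Total = 32.763 - 4.027 = 28.736


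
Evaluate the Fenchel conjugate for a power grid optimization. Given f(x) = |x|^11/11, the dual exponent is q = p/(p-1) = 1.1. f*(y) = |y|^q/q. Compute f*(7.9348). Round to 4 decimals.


The conjugate exponent q satisfies 1/p + 1/q = 1.
p = 11, so q = 11/(11 - 1) = 1.1
|y|^q = 7.9348^1.1 = 9.7609
f*(7.9348) = 9.7609 / 1.1 = 8.8735


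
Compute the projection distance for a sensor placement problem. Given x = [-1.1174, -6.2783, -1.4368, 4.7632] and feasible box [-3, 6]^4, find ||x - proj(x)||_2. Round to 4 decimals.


Project each component onto [-3, 6].
clip(-1.1174) = -1.1174, clip(-6.2783) = -3.0, clip(-1.4368) = -1.4368, clip(4.7632) = 4.7632
Projection = [-1.1174, -3.0, -1.4368, 4.7632]
Squared diffs: [0.0, 10.7473, 0.0, 0.0]
Distance = sqrt(10.7473) = 3.2783


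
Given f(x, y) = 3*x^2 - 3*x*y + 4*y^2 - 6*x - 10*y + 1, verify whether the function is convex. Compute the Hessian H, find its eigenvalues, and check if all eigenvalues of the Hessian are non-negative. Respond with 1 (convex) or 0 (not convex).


The Hessian of f(x,y) = 3*x^2 - 3*x*y + 4*y^2 - 6*x - 10*y + 1 is:
H = [[6, -3], [-3, 8]]
Trace = 6 + 8 = 14
Determinant = 6*8 - (-3)^2 = 39
Discriminant = (14)^2 - 4*39 = 40.0
Eigenvalues: lambda_1 = 3.8377, lambda_2 = 10.1623
The function is convex.

1


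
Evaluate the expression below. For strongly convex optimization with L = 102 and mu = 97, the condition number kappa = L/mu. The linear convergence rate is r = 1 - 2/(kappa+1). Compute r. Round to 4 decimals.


Step 1: Compute the condition number.
kappa = L/mu = 102/97 = 1.0515
Step 2: Compute the convergence rate.
r = 1 - 2/(kappa + 1) = 1 - 2*mu/(L + mu) = (L - mu)/(L + mu) = 5/199 = 0.0251


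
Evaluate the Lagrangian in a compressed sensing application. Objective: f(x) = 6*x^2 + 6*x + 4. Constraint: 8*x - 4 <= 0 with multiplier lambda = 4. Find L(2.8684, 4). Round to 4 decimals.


Step 1: Evaluate f(x).
f(2.8684) = 6*2.8684^2 + 6*2.8684 + 4 = 70.5767
Step 2: Evaluate g(x).
g(2.8684) = 8*2.8684 - 4 = 18.9472
Step 3: Compute Lagrangian.
L = 70.5767 + 4*18.9472 = 146.3655


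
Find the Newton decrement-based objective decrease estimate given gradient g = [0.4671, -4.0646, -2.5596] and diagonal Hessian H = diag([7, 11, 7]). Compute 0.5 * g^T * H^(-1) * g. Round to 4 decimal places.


Step 1: H is diagonal, so H^(-1) * g = [0.0667, -0.3695, -0.3657].
Step 2: g^T H^(-1) g = sum_i g_i^2 / H_ii
  = (0.4671)^2/7 + (-4.0646)^2/11 + (-2.5596)^2/7
  = 0.0312 + 1.5019 + 0.9359 = 2.469
Step 3: Objective decrease = 0.5 * g^T H^(-1) g = 1.2345


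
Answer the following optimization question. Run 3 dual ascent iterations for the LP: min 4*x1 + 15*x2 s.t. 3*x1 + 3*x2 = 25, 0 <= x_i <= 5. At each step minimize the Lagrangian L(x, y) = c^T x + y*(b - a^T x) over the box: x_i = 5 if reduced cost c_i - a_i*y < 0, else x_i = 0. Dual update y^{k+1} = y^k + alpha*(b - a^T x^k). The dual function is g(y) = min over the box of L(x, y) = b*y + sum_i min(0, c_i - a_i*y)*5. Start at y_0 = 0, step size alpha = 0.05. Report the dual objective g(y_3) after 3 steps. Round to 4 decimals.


Dual ascent for LP: min 4*x1 + 15*x2, 3*x1 + 3*x2 = 25, 0 <= x_i <= 5
Step 1: y^k = 0.0, reduced costs: (4.0, 15.0)
  x^k = (0.0, 0.0), subgradient = b - a^T x = 25.0
  y^{k+1} = 0.0 + 0.05*25.0 = 1.25
Step 2: y^k = 1.25, reduced costs: (0.25, 11.25)
  x^k = (0.0, 0.0), subgradient = b - a^T x = 25.0
  y^{k+1} = 1.25 + 0.05*25.0 = 2.5
Step 3: y^k = 2.5, reduced costs: (-3.5, 7.5)
  x^k = (5.0, 0.0), subgradient = b - a^T x = 10.0
  y^{k+1} = 2.5 + 0.05*10.0 = 3.0
Dual objective at y_3 = 3.0: reduced costs (-5.0, 6.0), box minimizer x = (5.0, 0.0)
g(y_3) = b*y + (c1 - a1*y)*x1 + (c2 - a2*y)*x2 = 25*3.0 + (-5.0)*5.0 + 6.0*0.0 = 75.0 - 25.0 + 0.0 = 50.0


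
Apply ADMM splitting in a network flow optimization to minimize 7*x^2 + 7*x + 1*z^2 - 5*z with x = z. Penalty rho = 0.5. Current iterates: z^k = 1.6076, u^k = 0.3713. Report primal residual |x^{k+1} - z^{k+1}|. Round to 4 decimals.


ADMM iteration with rho = 0.5, z^k = 1.6076, u^k = 0.3713
Step 1: x-update.
Minimize 7*x^2 + 7*x + (0.5/2)*(x - 1.6076 + 0.3713)^2
FOC: (2*7 + 0.5)*x = -7 + 0.5*(1.6076 - 0.3713)
x^{k+1} = -0.4401
Step 2: z-update.
Minimize 1*z^2 - 5*z + (0.5/2)*(-0.4401 - z + 0.3713)^2
FOC: (2*1 + 0.5)*z = 5 + 0.5*(-0.4401 + 0.3713)
z^{k+1} = 1.9862
Step 3: u-update.
u^{k+1} = 0.3713 - 0.4401 - 1.9862 = -2.0551
Step 4: Primal residual = |-0.4401 - 1.9862| = 2.4264


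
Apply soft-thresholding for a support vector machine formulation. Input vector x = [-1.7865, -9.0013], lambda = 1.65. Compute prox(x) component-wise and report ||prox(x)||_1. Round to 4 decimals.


Soft-thresholding with lambda = 1.65:
prox(-1.7865) = sign(-1.7865)*max(|-1.7865| - 1.65, 0) = -0.1365
prox(-9.0013) = sign(-9.0013)*max(|-9.0013| - 1.65, 0) = -7.3513
prox(x) = [-0.1365, -7.3513]
||prox(x)||_1 = 0.1365 + 7.3513 = 7.4878


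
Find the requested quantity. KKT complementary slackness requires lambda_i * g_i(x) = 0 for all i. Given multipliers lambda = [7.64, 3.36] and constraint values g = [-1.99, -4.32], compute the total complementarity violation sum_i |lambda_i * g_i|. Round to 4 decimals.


KKT complementary slackness check:
lambda_1 * g_1 = 7.64 * -1.99 = -15.2036
lambda_2 * g_2 = 3.36 * -4.32 = -14.5152
Total violation = 15.2036 + 14.5152 = 29.7188


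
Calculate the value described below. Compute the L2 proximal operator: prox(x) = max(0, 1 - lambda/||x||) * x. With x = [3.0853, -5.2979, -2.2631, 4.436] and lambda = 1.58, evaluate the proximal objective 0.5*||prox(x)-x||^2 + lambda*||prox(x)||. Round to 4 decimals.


Step 1: Compute ||x||.
||x|| = 7.8985
Step 2: Compute scaling factor.
scale = max(0, 1 - 1.58/7.8985) = 0.8
Step 3: prox(x) = [2.4681, -4.2381, -1.8104, 3.5486]
||prox(x)|| = 6.3185
Step 4: Proximal objective.
0.5*||prox-x||^2 = 1.2482
lambda*||prox|| = 9.9832
Total = 11.2315


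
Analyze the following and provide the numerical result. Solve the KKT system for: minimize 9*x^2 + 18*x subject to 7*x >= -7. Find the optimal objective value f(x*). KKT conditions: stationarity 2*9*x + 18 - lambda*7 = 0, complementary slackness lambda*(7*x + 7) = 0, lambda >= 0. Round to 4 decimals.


Step 1: Try lambda = 0 (constraint inactive).
Stationarity: 2*9*x + 18 = 0
x* = -18/(2*9) = -1.0
Check constraint: 7*-1.0 = -7.0 >= -7 -- satisfied.
Step 2: Compute optimal value.
f(x*) = 9*(-1.0)^2 + 18*(-1.0) = -9.0


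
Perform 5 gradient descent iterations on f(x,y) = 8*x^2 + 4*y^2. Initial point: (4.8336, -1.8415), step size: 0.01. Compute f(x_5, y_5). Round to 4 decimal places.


Gradient descent on f(x,y) = 8*x^2 + 4*y^2.
Starting point: (4.8336, -1.8415), alpha = 0.01
Step 1: grad_x = 2*8*4.8336 = 77.3376, grad_y = 2*4*-1.8415 = -14.732
  x_1 = 4.8336 - 0.01*77.3376 = 4.0602
  y_1 = -1.8415 - 0.01*-14.732 = -1.6942
Step 2: grad_x = 2*8*4.0602 = 64.9636, grad_y = 2*4*-1.6942 = -13.5534
  x_2 = 4.0602 - 0.01*64.9636 = 3.4106
  y_2 = -1.6942 - 0.01*-13.5534 = -1.5586
Step 3: grad_x = 2*8*3.4106 = 54.5694, grad_y = 2*4*-1.5586 = -12.4692
  x_3 = 3.4106 - 0.01*54.5694 = 2.8649
  y_3 = -1.5586 - 0.01*-12.4692 = -1.434
Step 4: grad_x = 2*8*2.8649 = 45.8383, grad_y = 2*4*-1.434 = -11.4716
  x_4 = 2.8649 - 0.01*45.8383 = 2.4065
  y_4 = -1.434 - 0.01*-11.4716 = -1.3192
Step 5: grad_x = 2*8*2.4065 = 38.5042, grad_y = 2*4*-1.3192 = -10.5539
  x_5 = 2.4065 - 0.01*38.5042 = 2.0215
  y_5 = -1.3192 - 0.01*-10.5539 = -1.2137
f(2.0215, -1.2137) = 8*2.0215^2 + 4*(-1.2137)^2 = 38.583


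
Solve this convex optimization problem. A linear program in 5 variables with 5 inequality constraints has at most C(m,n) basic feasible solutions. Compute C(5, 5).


Each vertex corresponds to some choice of n active constraints out of m, so the number of vertices is at most C(m, n) = m! / (n!(m-n)!).
m = 5, n = 5
Numerator: 5 * 4 * 3 * 2 * 1
Denominator: 5! = 120
C(5, 5) = 1


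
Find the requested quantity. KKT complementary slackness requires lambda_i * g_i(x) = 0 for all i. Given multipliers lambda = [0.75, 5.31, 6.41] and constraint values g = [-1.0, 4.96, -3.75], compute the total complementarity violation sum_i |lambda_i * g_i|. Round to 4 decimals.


KKT complementary slackness check:
lambda_1 * g_1 = 0.75 * -1.0 = -0.75
lambda_2 * g_2 = 5.31 * 4.96 = 26.3376
lambda_3 * g_3 = 6.41 * -3.75 = -24.0375
Total violation = 0.75 + 26.3376 + 24.0375 = 51.1251


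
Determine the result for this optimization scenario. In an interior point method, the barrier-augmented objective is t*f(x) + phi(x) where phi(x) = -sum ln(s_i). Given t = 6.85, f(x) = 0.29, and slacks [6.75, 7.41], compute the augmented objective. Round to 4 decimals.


Step 1: Compute log-barrier.
ln values: [1.9095, 2.0028]
phi = -(1.9095 + 2.0028) = -3.9124
Step 2: Compute augmented objective.
t*f(x) = 6.85*0.29 = 1.9865
Total = 1.9865 - 3.9124 = -1.9259
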